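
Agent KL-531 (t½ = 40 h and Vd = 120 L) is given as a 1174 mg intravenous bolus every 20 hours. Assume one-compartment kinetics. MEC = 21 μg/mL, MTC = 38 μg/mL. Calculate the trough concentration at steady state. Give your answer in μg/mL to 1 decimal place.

23.6 μg/mL

k = ln2/t½ = ln2/40 ≈ 0.017329 h⁻¹; fraction remaining f = e^(−kτ) = e^(−0.017329×20) ≈ 0.7071.
Each bolus raises the concentration by D/Vd = 1174/120 ≈ 9.783 μg/mL.
Steady-state trough Cmin,ss = C₀·f/(1−f) ≈ 9.783 × 0.7071/0.2929 ≈ 23.617 μg/mL.
Trough 23.6 μg/mL vs MEC 21 μg/mL: adequate.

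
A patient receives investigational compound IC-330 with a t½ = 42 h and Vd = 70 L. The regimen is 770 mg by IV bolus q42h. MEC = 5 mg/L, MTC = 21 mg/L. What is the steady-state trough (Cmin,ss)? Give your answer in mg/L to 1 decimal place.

The dosing interval is 1 half-life, so f = 2^(−1) = 0.5.
Accumulation ratio R = 1/(1 − f) = 1/0.5 = 2/1.
Single-dose peak C₀ = D/Vd = 770/70 = 11 mg/L.
Steady-state peak Cmax,ss = C₀·R = 11 × 2/1 ≈ 22.000 mg/L.
Steady-state trough Cmin,ss = Cmax,ss·f ≈ 22.000 × 0.5 ≈ 11.000 mg/L.
Trough 11.0 mg/L vs MEC 5 mg/L: adequate.

11.0 mg/L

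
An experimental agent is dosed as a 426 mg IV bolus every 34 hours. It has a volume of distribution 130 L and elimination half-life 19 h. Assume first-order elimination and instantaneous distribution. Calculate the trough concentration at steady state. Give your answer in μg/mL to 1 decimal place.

τ/t½ = 34/19 ≈ 1.7895, so fraction remaining f = (1/2)^(34/19) ≈ 0.2893.
At steady state, accumulation factor R = 1/(1 − e^(−kτ)) ≈ 1.4071.
Single-dose peak C₀ = D/Vd = 426/130 ≈ 3.277 μg/mL.
Cmax,ss = C₀/(1 − f) ≈ 3.277/0.7107 ≈ 4.611 μg/mL.
One interval later, Cmin,ss = Cmax,ss·e^(−kτ) ≈ 4.611 × 0.2893 ≈ 1.334 μg/mL.

1.3 μg/mL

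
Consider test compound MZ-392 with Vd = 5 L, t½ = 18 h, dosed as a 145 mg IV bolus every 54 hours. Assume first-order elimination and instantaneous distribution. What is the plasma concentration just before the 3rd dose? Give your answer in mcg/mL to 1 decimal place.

4.1 mcg/mL

f = (1/2)^(τ/t½) = (1/2)^(54/18) ≈ 0.1250.
C₀ = D/Vd = 145/5 ≈ 29.000 mcg/mL.
Before the 3rd dose, 2 doses have been given. Superposition: Cmin = C₀·(f + f²).
≈ 29.000 × (0.1250 + 0.0156) ≈ 29.000 × 0.1406 ≈ 4.077 mcg/mL.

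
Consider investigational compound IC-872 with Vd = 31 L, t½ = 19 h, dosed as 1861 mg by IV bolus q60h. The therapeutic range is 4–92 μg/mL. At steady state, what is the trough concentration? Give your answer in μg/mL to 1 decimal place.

k = ln2/t½ = ln2/19 ≈ 0.036481 h⁻¹; fraction remaining f = e^(−kτ) = e^(−0.036481×60) ≈ 0.1120.
Each bolus raises the concentration by D/Vd = 1861/31 ≈ 60.032 μg/mL.
Steady-state trough Cmin,ss = C₀·f/(1−f) ≈ 60.032 × 0.1120/0.8880 ≈ 7.572 μg/mL.
Trough 7.6 μg/mL vs MEC 4 μg/mL: adequate.

7.6 μg/mL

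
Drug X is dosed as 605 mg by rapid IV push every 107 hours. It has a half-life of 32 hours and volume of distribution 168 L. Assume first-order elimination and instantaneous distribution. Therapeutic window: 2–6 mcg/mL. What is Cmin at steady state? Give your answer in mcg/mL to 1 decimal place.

k = ln2/t½ = ln2/32 ≈ 0.021661 h⁻¹; fraction remaining f = e^(−kτ) = e^(−0.021661×107) ≈ 0.0985.
Each bolus raises the concentration by D/Vd = 605/168 ≈ 3.601 mcg/mL.
Steady-state trough Cmin,ss = C₀·f/(1−f) ≈ 3.601 × 0.0985/0.9015 ≈ 0.393 mcg/mL.
Trough 0.4 mcg/mL vs MEC 2 mcg/mL: subtherapeutic.

0.4 mcg/mL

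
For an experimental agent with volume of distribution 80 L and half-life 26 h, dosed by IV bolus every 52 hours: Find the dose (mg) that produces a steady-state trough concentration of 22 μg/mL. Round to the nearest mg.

5280 mg

τ/t½ = 52/26 ≈ 2, so f = (1/2)^(52/26) ≈ 0.250000.
Cmin,ss = (D/Vd)·f/(1−f), so D = Cmin,ss·Vd·(1−f)/f.
D = 22 × 80 × (1−f)/f ≈ 22 × 80 × 3.00000 ≈ 5280.00 mg.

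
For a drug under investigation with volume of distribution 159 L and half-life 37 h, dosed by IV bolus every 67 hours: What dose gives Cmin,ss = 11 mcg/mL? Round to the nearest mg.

τ/t½ = 67/37 ≈ 1.8108, so f = (1/2)^(67/37) ≈ 0.285031.
Cmin,ss = (D/Vd)·f/(1−f), so D = Cmin,ss·Vd·(1−f)/f.
D = 11 × 159 × (1−f)/f ≈ 11 × 159 × 2.50839 ≈ 4387.17 mg.

4387 mg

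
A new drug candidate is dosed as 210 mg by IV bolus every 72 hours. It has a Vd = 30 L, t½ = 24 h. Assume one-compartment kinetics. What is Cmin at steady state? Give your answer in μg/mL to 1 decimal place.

The dosing interval is 3 half-lives, so f = 2^(−3) = 0.125.
Accumulation ratio R = 1/(1 − f) = 1/0.875 = 8/7.
Single-dose peak C₀ = D/Vd = 210/30 = 7 μg/mL.
Steady-state peak Cmax,ss = C₀·R = 7 × 8/7 ≈ 8.000 μg/mL.
Steady-state trough Cmin,ss = Cmax,ss·f ≈ 8.000 × 0.125 ≈ 1.000 μg/mL.

1.0 μg/mL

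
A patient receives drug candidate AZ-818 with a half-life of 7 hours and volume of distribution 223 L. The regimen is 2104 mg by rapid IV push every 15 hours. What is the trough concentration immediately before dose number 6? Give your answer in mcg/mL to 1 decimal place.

2.8 mcg/mL

f = (1/2)^(τ/t½) = (1/2)^(15/7) ≈ 0.2264.
C₀ = D/Vd = 2104/223 ≈ 9.435 mcg/mL.
Before the 6th dose, 5 doses have been given. Superposition: Cmin = C₀·(f + f² + … + f^5).
≈ 9.435 × (0.2264 + 0.0513 + 0.0116 + 0.0026 + 0.0006) ≈ 9.435 × 0.2925 ≈ 2.760 mcg/mL.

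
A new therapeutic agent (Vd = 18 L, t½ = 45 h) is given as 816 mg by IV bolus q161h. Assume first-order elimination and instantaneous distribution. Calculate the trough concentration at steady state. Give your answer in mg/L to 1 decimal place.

4.1 mg/L

Over one 161-h interval, 161/45 ≈ 3.5778 half-lives elapse, leaving f ≈ 0.0837 of each dose.
Accumulation ratio R = 1/(1 − f) ≈ 1/0.9163 ≈ 1.0913.
Each bolus raises the concentration by D/Vd = 816/18 ≈ 45.333 mg/L.
Steady-state peak Cmax,ss = C₀·R ≈ 45.333 × 1.0913 ≈ 49.472 mg/L.
One interval later, Cmin,ss = Cmax,ss·e^(−kτ) ≈ 49.472 × 0.0837 ≈ 4.141 mg/L.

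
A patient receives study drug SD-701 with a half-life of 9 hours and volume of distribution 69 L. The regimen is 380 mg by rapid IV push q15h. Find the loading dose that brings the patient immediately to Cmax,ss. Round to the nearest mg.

f = (1/2)^(15/9) ≈ 0.314980; accumulation ratio R = 1/(1−f) ≈ 1.45981.
Loading dose to hit Cmax,ss on first dose: D_load = D_maint·R ≈ 380 × 1.45981 ≈ 554.73 mg.

555 mg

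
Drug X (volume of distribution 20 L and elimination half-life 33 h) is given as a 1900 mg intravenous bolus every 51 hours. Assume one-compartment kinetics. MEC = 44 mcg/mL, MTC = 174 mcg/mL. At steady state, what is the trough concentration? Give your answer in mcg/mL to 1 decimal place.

49.5 mcg/mL

Over one 51-h interval, 51/33 ≈ 1.5455 half-lives elapse, leaving f ≈ 0.3426 of each dose.
Accumulation ratio R = 1/(1 − f) ≈ 1/0.6574 ≈ 1.5211.
Each bolus raises the concentration by D/Vd = 1900/20 ≈ 95.000 mcg/mL.
Cmax,ss = C₀/(1 − f) ≈ 95.000/0.6574 ≈ 144.509 mcg/mL.
Steady-state trough Cmin,ss = Cmax,ss·f ≈ 144.509 × 0.3426 ≈ 49.509 mcg/mL.
Trough 49.5 mcg/mL vs MEC 44 mcg/mL: adequate.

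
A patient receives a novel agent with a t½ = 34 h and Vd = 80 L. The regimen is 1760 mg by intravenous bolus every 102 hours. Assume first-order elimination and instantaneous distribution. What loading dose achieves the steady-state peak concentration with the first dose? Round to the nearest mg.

2011 mg

f = (1/2)^(102/34) ≈ 0.125000; accumulation ratio R = 1/(1−f) ≈ 1.14286.
Loading dose to hit Cmax,ss on first dose: D_load = D_maint·R ≈ 1760 × 1.14286 ≈ 2011.43 mg.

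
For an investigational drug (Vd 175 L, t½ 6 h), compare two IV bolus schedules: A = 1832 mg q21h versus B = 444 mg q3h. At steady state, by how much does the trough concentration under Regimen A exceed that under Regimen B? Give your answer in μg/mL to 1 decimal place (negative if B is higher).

-5.1 μg/mL

Regimen A: f = (1/2)^(21/6) ≈ 0.0884; Cmin,ss = (1832/175)·f/(1−f) ≈ 1.015 μg/mL.
Regimen B: f = (1/2)^(3/6) ≈ 0.7071; Cmin,ss = (444/175)·f/(1−f) ≈ 6.125 μg/mL.
Difference ≈ 1.015 − 6.125 ≈ -5.110 μg/mL.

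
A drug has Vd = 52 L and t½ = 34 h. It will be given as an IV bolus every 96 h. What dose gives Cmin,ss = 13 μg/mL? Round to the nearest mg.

τ/t½ = 96/34 ≈ 2.8235, so f = (1/2)^(96/34) ≈ 0.141264.
Cmin,ss = (D/Vd)·f/(1−f), so D = Cmin,ss·Vd·(1−f)/f.
D = 13 × 52 × (1−f)/f ≈ 13 × 52 × 6.07894 ≈ 4109.36 mg.

4109 mg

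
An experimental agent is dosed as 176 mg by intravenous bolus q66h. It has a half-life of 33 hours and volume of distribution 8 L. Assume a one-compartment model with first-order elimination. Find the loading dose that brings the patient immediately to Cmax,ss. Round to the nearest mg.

f = (1/2)^(66/33) ≈ 0.250000; accumulation ratio R = 1/(1−f) ≈ 1.33333.
Loading dose to hit Cmax,ss on first dose: D_load = D_maint·R ≈ 176 × 1.33333 ≈ 234.67 mg.

235 mg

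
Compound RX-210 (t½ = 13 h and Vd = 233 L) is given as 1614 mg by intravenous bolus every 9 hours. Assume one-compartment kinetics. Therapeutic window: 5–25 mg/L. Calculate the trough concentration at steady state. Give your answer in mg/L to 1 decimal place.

k = ln2/t½ = ln2/13 ≈ 0.053319 h⁻¹; fraction remaining f = e^(−kτ) = e^(−0.053319×9) ≈ 0.6189.
Accumulation ratio R = 1/(1 − f) ≈ 1/0.3811 ≈ 2.6240.
Single-dose peak C₀ = D/Vd = 1614/233 ≈ 6.927 mg/L.
Cmax,ss = C₀/(1 − f) ≈ 6.927/0.3811 ≈ 18.176 mg/L.
One interval later, Cmin,ss = Cmax,ss·e^(−kτ) ≈ 18.176 × 0.6189 ≈ 11.249 mg/L.
Trough 11.2 mg/L vs MEC 5 mg/L: adequate.

11.2 mg/L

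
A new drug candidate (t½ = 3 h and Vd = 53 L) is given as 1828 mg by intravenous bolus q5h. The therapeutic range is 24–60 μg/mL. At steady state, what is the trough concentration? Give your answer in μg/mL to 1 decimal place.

15.9 μg/mL

k = ln2/t½ = ln2/3 ≈ 0.231049 h⁻¹; fraction remaining f = e^(−kτ) = e^(−0.231049×5) ≈ 0.3150.
Accumulation ratio R = 1/(1 − f) ≈ 1/0.6850 ≈ 1.4599.
Each bolus raises the concentration by D/Vd = 1828/53 ≈ 34.491 μg/mL.
Steady-state peak Cmax,ss = C₀·R ≈ 34.491 × 1.4599 ≈ 50.353 μg/mL.
Steady-state trough Cmin,ss = Cmax,ss·f ≈ 50.353 × 0.3150 ≈ 15.861 μg/mL.
Trough 15.9 μg/mL vs MEC 24 μg/mL: subtherapeutic.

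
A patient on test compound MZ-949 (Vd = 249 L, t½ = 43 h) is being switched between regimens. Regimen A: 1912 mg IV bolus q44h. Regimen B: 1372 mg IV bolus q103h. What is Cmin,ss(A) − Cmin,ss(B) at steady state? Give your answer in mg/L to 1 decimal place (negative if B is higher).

Regimen A: f = (1/2)^(44/43) ≈ 0.4920; Cmin,ss = (1912/249)·f/(1−f) ≈ 7.437 mg/L.
Regimen B: f = (1/2)^(103/43) ≈ 0.1901; Cmin,ss = (1372/249)·f/(1−f) ≈ 1.293 mg/L.
Difference ≈ 7.437 − 1.293 ≈ 6.144 mg/L.

6.1 mg/L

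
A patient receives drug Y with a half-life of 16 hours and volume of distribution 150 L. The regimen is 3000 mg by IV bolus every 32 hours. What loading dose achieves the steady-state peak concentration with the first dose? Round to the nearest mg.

4000 mg

f = (1/2)^(32/16) ≈ 0.250000; accumulation ratio R = 1/(1−f) ≈ 1.33333.
Loading dose to hit Cmax,ss on first dose: D_load = D_maint·R ≈ 3000 × 1.33333 ≈ 3999.99 mg.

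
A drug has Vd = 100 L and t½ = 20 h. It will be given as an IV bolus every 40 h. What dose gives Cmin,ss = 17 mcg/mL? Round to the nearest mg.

5100 mg

τ/t½ = 40/20 ≈ 2, so f = (1/2)^(40/20) ≈ 0.250000.
Cmin,ss = (D/Vd)·f/(1−f), so D = Cmin,ss·Vd·(1−f)/f.
D = 17 × 100 × (1−f)/f ≈ 17 × 100 × 3.00000 ≈ 5100.00 mg.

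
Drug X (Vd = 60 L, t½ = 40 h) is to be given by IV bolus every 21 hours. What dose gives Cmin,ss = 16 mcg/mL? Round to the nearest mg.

τ/t½ = 21/40 ≈ 0.525, so f = (1/2)^(21/40) ≈ 0.694959.
Cmin,ss = (D/Vd)·f/(1−f), so D = Cmin,ss·Vd·(1−f)/f.
D = 16 × 60 × (1−f)/f ≈ 16 × 60 × 0.43893 ≈ 421.37 mg.

421 mg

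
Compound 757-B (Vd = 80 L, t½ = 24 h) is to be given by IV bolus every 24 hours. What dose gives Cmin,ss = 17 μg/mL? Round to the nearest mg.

1360 mg

τ/t½ = 24/24 ≈ 1, so f = (1/2)^(24/24) ≈ 0.500000.
Cmin,ss = (D/Vd)·f/(1−f), so D = Cmin,ss·Vd·(1−f)/f.
D = 17 × 80 × (1−f)/f ≈ 17 × 80 × 1.00000 ≈ 1360.00 mg.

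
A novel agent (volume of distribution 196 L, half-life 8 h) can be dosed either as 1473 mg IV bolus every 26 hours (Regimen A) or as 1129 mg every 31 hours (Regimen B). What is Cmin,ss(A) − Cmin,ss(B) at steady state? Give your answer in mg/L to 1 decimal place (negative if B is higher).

Regimen A: f = (1/2)^(26/8) ≈ 0.1051; Cmin,ss = (1473/196)·f/(1−f) ≈ 0.883 mg/L.
Regimen B: f = (1/2)^(31/8) ≈ 0.0682; Cmin,ss = (1129/196)·f/(1−f) ≈ 0.422 mg/L.
Difference ≈ 0.883 − 0.422 ≈ 0.461 mg/L.

0.5 mg/L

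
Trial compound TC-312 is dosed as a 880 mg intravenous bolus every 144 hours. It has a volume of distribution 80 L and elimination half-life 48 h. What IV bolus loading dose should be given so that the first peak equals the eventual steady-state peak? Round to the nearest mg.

1006 mg

f = (1/2)^(144/48) ≈ 0.125000; accumulation ratio R = 1/(1−f) ≈ 1.14286.
Loading dose to hit Cmax,ss on first dose: D_load = D_maint·R ≈ 880 × 1.14286 ≈ 1005.72 mg.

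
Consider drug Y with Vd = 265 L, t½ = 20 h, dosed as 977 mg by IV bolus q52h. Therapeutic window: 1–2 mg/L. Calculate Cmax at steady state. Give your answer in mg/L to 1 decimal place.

τ/t½ = 52/20 ≈ 2.6, so fraction remaining f = (1/2)^(52/20) ≈ 0.1649.
At steady state, accumulation factor R = 1/(1 − e^(−kτ)) ≈ 1.1975.
Each bolus raises the concentration by D/Vd = 977/265 ≈ 3.687 mg/L.
Steady-state peak Cmax,ss = C₀·R ≈ 3.687 × 1.1975 ≈ 4.415 mg/L.
Peak 4.4 mg/L vs MTC 2 mg/L: exceeds toxic threshold.

4.4 mg/L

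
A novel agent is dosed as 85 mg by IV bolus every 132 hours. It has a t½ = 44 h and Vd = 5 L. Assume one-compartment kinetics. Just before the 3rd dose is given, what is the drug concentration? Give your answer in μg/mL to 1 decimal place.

f = (1/2)^(τ/t½) = (1/2)^(132/44) ≈ 0.1250.
C₀ = D/Vd = 85/5 ≈ 17.000 μg/mL.
Before the 3rd dose, 2 doses have been given. Superposition: Cmin = C₀·(f + f²).
≈ 17.000 × (0.1250 + 0.0156) ≈ 17.000 × 0.1406 ≈ 2.390 μg/mL.

2.4 μg/mL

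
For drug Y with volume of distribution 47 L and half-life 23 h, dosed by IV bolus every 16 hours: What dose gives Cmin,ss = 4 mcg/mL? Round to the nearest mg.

116 mg

τ/t½ = 16/23 ≈ 0.69565, so f = (1/2)^(16/23) ≈ 0.617430.
Cmin,ss = (D/Vd)·f/(1−f), so D = Cmin,ss·Vd·(1−f)/f.
D = 4 × 47 × (1−f)/f ≈ 4 × 47 × 0.61962 ≈ 116.49 mg.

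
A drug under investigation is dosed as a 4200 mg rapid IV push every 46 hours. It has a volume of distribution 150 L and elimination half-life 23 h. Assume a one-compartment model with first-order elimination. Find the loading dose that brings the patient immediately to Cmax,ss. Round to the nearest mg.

f = (1/2)^(46/23) ≈ 0.250000; accumulation ratio R = 1/(1−f) ≈ 1.33333.
Loading dose to hit Cmax,ss on first dose: D_load = D_maint·R ≈ 4200 × 1.33333 ≈ 5599.99 mg.

5600 mg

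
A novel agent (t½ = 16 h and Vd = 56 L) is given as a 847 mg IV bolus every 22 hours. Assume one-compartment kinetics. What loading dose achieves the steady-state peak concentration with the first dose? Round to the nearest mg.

1378 mg

f = (1/2)^(22/16) ≈ 0.385553; accumulation ratio R = 1/(1−f) ≈ 1.62748.
Loading dose to hit Cmax,ss on first dose: D_load = D_maint·R ≈ 847 × 1.62748 ≈ 1378.48 mg.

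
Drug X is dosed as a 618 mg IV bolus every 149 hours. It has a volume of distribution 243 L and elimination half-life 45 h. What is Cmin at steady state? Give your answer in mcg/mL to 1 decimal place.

0.3 mcg/mL

Over one 149-h interval, 149/45 ≈ 3.3111 half-lives elapse, leaving f ≈ 0.1008 of each dose.
Each bolus raises the concentration by D/Vd = 618/243 ≈ 2.543 mcg/mL.
Steady-state trough Cmin,ss = C₀·f/(1−f) ≈ 2.543 × 0.1008/0.8992 ≈ 0.285 mcg/mL.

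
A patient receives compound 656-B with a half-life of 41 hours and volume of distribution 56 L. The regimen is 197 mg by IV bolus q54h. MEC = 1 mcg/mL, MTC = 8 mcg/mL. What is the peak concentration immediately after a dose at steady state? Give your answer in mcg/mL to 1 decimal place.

k = ln2/t½ = ln2/41 ≈ 0.016906 h⁻¹; fraction remaining f = e^(−kτ) = e^(−0.016906×54) ≈ 0.4013.
Accumulation ratio R = 1/(1 − f) ≈ 1/0.5987 ≈ 1.6703.
Single-dose peak C₀ = D/Vd = 197/56 ≈ 3.518 mcg/mL.
Steady-state peak Cmax,ss = C₀·R ≈ 3.518 × 1.6703 ≈ 5.876 mcg/mL.
Peak 5.9 mcg/mL vs MTC 8 mcg/mL: below toxic threshold.

5.9 mcg/mL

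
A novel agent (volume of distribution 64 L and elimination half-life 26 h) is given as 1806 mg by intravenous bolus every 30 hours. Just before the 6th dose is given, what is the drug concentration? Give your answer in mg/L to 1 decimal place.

f = (1/2)^(τ/t½) = (1/2)^(30/26) ≈ 0.4494.
C₀ = D/Vd = 1806/64 ≈ 28.219 mg/L.
Before the 6th dose, 5 doses have been given. Superposition: Cmin = C₀·(f + f² + … + f^5).
≈ 28.219 × (0.4494 + 0.2020 + 0.0908 + 0.0408 + 0.0183) ≈ 28.219 × 0.8013 ≈ 22.612 mg/L.

22.6 mg/L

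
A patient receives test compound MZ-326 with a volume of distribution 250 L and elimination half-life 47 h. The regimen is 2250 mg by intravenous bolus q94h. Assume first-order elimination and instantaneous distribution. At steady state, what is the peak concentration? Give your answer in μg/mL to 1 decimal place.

12.0 μg/mL

The dosing interval is 2 half-lives, so f = 2^(−2) = 0.25.
Accumulation ratio R = 1/(1 − f) = 1/0.75 = 4/3.
Single-dose peak C₀ = D/Vd = 2250/250 = 9 μg/mL.
Steady-state peak Cmax,ss = C₀·R = 9 × 4/3 ≈ 12.000 μg/mL.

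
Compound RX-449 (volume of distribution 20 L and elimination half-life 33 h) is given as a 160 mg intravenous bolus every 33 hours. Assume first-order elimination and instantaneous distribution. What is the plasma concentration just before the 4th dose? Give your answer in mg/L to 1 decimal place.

f = (1/2)^(τ/t½) = (1/2)^(33/33) ≈ 0.5000.
C₀ = D/Vd = 160/20 ≈ 8.000 mg/L.
Before the 4th dose, 3 doses have been given. Superposition: Cmin = C₀·(f + f² + … + f^3).
≈ 8.000 × (0.5000 + 0.2500 + 0.1250) ≈ 8.000 × 0.8750 ≈ 7.000 mg/L.

7.0 mg/L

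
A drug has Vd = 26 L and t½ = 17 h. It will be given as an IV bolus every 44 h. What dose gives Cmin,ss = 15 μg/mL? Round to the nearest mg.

τ/t½ = 44/17 ≈ 2.5882, so f = (1/2)^(44/17) ≈ 0.166289.
Cmin,ss = (D/Vd)·f/(1−f), so D = Cmin,ss·Vd·(1−f)/f.
D = 15 × 26 × (1−f)/f ≈ 15 × 26 × 5.01363 ≈ 1955.32 mg.

1955 mg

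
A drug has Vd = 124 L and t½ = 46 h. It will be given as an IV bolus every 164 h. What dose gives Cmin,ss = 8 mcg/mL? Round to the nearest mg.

τ/t½ = 164/46 ≈ 3.5652, so f = (1/2)^(164/46) ≈ 0.084482.
Cmin,ss = (D/Vd)·f/(1−f), so D = Cmin,ss·Vd·(1−f)/f.
D = 8 × 124 × (1−f)/f ≈ 8 × 124 × 10.83684 ≈ 10750.15 mg.

10750 mg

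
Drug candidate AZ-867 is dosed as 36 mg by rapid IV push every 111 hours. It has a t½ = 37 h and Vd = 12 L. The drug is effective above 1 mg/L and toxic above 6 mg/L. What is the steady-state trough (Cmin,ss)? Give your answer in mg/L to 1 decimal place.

The dosing interval is 3 half-lives, so f = 2^(−3) = 0.125.
Accumulation ratio R = 1/(1 − f) = 1/0.875 = 8/7.
Single-dose peak C₀ = D/Vd = 36/12 = 3 mg/L.
Steady-state peak Cmax,ss = C₀·R = 3 × 8/7 ≈ 3.429 mg/L.
Steady-state trough Cmin,ss = Cmax,ss·f ≈ 3.429 × 0.125 ≈ 0.429 mg/L.
Trough 0.4 mg/L vs MEC 1 mg/L: subtherapeutic.

0.4 mg/L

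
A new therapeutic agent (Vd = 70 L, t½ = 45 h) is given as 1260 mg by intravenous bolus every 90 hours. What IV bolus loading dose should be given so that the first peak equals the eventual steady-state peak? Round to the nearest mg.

f = (1/2)^(90/45) ≈ 0.250000; accumulation ratio R = 1/(1−f) ≈ 1.33333.
Loading dose to hit Cmax,ss on first dose: D_load = D_maint·R ≈ 1260 × 1.33333 ≈ 1680.00 mg.

1680 mg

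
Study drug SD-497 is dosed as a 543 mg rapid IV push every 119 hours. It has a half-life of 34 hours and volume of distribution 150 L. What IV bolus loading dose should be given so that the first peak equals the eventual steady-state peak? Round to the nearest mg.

596 mg

f = (1/2)^(119/34) ≈ 0.088388; accumulation ratio R = 1/(1−f) ≈ 1.09696.
Loading dose to hit Cmax,ss on first dose: D_load = D_maint·R ≈ 543 × 1.09696 ≈ 595.65 mg.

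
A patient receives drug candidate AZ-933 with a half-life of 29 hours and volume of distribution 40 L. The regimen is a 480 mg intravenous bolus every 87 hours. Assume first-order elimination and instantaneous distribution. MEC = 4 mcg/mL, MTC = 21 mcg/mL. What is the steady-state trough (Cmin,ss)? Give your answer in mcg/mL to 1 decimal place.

1.7 mcg/mL

The dosing interval is 3 half-lives, so f = 2^(−3) = 0.125.
Accumulation ratio R = 1/(1 − f) = 1/0.875 = 8/7.
Single-dose peak C₀ = D/Vd = 480/40 = 12 mcg/mL.
Steady-state peak Cmax,ss = C₀·R = 12 × 8/7 ≈ 13.714 mcg/mL.
Steady-state trough Cmin,ss = Cmax,ss·f ≈ 13.714 × 0.125 ≈ 1.714 mcg/mL.
Trough 1.7 mcg/mL vs MEC 4 mcg/mL: subtherapeutic.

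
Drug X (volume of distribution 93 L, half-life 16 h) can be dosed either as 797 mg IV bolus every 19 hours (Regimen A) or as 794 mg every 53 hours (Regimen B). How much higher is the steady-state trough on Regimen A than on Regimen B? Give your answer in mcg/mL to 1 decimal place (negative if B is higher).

5.8 mcg/mL

Regimen A: f = (1/2)^(19/16) ≈ 0.4391; Cmin,ss = (797/93)·f/(1−f) ≈ 6.709 mcg/mL.
Regimen B: f = (1/2)^(53/16) ≈ 0.1007; Cmin,ss = (794/93)·f/(1−f) ≈ 0.956 mcg/mL.
Difference ≈ 6.709 − 0.956 ≈ 5.753 mcg/mL.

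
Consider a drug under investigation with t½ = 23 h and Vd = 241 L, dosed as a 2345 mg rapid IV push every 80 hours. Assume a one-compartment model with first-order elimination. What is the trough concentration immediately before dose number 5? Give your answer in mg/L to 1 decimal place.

1.0 mg/L

f = (1/2)^(τ/t½) = (1/2)^(80/23) ≈ 0.0897.
C₀ = D/Vd = 2345/241 ≈ 9.730 mg/L.
Before the 5th dose, 4 doses have been given. Superposition: Cmin = C₀·(f + f² + … + f^4).
≈ 9.730 × (0.0897 + 0.0080 + 0.0007 + 0.0001) ≈ 9.730 × 0.0985 ≈ 0.958 mg/L.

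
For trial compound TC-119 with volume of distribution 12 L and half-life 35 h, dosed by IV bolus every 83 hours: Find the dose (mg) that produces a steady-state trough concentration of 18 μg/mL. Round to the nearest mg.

τ/t½ = 83/35 ≈ 2.3714, so f = (1/2)^(83/35) ≈ 0.193254.
Cmin,ss = (D/Vd)·f/(1−f), so D = Cmin,ss·Vd·(1−f)/f.
D = 18 × 12 × (1−f)/f ≈ 18 × 12 × 4.17454 ≈ 901.70 mg.

902 mg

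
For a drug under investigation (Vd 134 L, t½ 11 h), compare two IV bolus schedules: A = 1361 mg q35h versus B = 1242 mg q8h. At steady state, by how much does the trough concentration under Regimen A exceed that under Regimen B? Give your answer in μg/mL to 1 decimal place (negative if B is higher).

-12.9 μg/mL

Regimen A: f = (1/2)^(35/11) ≈ 0.1102; Cmin,ss = (1361/134)·f/(1−f) ≈ 1.258 μg/mL.
Regimen B: f = (1/2)^(8/11) ≈ 0.6040; Cmin,ss = (1242/134)·f/(1−f) ≈ 14.137 μg/mL.
Difference ≈ 1.258 − 14.137 ≈ -12.879 μg/mL.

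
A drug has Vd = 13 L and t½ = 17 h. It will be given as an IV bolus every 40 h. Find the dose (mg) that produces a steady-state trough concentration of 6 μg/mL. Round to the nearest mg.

τ/t½ = 40/17 ≈ 2.3529, so f = (1/2)^(40/17) ≈ 0.195747.
Cmin,ss = (D/Vd)·f/(1−f), so D = Cmin,ss·Vd·(1−f)/f.
D = 6 × 13 × (1−f)/f ≈ 6 × 13 × 4.10864 ≈ 320.47 mg.

320 mg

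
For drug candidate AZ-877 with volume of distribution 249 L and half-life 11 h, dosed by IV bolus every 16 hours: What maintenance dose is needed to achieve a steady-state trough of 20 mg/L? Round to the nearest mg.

8669 mg

τ/t½ = 16/11 ≈ 1.4545, so f = (1/2)^(16/11) ≈ 0.364870.
Cmin,ss = (D/Vd)·f/(1−f), so D = Cmin,ss·Vd·(1−f)/f.
D = 20 × 249 × (1−f)/f ≈ 20 × 249 × 1.74070 ≈ 8668.69 mg.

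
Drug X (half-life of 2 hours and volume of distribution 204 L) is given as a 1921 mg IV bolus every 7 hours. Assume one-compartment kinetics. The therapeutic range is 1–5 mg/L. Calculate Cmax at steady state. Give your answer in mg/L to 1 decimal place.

10.3 mg/L

τ/t½ = 7/2 ≈ 3.5, so fraction remaining f = (1/2)^(7/2) ≈ 0.0884.
Accumulation ratio R = 1/(1 − f) ≈ 1/0.9116 ≈ 1.0970.
Single-dose peak C₀ = D/Vd = 1921/204 ≈ 9.417 mg/L.
Steady-state peak Cmax,ss = C₀·R ≈ 9.417 × 1.0970 ≈ 10.330 mg/L.
Peak 10.3 mg/L vs MTC 5 mg/L: exceeds toxic threshold.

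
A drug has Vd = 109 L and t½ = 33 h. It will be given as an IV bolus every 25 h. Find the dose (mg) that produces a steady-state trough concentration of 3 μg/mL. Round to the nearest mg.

τ/t½ = 25/33 ≈ 0.75758, so f = (1/2)^(25/33) ≈ 0.591489.
Cmin,ss = (D/Vd)·f/(1−f), so D = Cmin,ss·Vd·(1−f)/f.
D = 3 × 109 × (1−f)/f ≈ 3 × 109 × 0.69065 ≈ 225.84 mg.

226 mg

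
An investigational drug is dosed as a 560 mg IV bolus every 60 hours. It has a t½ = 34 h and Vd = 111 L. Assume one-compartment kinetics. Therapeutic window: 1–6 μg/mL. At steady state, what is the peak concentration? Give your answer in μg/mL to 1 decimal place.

7.1 μg/mL

k = ln2/t½ = ln2/34 ≈ 0.020387 h⁻¹; fraction remaining f = e^(−kτ) = e^(−0.020387×60) ≈ 0.2943.
Accumulation ratio R = 1/(1 − f) ≈ 1/0.7057 ≈ 1.4170.
Single-dose peak C₀ = D/Vd = 560/111 ≈ 5.045 μg/mL.
Steady-state peak Cmax,ss = C₀·R ≈ 5.045 × 1.4170 ≈ 7.149 μg/mL.
Peak 7.1 μg/mL vs MTC 6 μg/mL: exceeds toxic threshold.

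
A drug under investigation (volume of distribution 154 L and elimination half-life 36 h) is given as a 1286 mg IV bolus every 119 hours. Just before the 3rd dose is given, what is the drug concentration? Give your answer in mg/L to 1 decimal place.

0.9 mg/L

f = (1/2)^(τ/t½) = (1/2)^(119/36) ≈ 0.1011.
C₀ = D/Vd = 1286/154 ≈ 8.351 mg/L.
Before the 3rd dose, 2 doses have been given. Superposition: Cmin = C₀·(f + f²).
≈ 8.351 × (0.1011 + 0.0102) ≈ 8.351 × 0.1113 ≈ 0.929 mg/L.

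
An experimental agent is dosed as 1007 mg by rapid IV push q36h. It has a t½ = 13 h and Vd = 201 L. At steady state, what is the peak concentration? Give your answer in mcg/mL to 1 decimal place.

Over one 36-h interval, 36/13 ≈ 2.7692 half-lives elapse, leaving f ≈ 0.1467 of each dose.
At steady state, accumulation factor R = 1/(1 − e^(−kτ)) ≈ 1.1719.
Each bolus raises the concentration by D/Vd = 1007/201 ≈ 5.010 mcg/mL.
Steady-state peak Cmax,ss = C₀·R ≈ 5.010 × 1.1719 ≈ 5.871 mcg/mL.

5.9 mcg/mL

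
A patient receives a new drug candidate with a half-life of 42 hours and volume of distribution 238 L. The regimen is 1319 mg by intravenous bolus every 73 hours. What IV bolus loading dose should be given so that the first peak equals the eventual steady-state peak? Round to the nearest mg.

1884 mg

f = (1/2)^(73/42) ≈ 0.299765; accumulation ratio R = 1/(1−f) ≈ 1.42809.
Loading dose to hit Cmax,ss on first dose: D_load = D_maint·R ≈ 1319 × 1.42809 ≈ 1883.65 mg.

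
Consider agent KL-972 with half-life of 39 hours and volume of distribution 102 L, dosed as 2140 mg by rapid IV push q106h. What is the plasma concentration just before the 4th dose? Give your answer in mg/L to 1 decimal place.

3.7 mg/L

f = (1/2)^(τ/t½) = (1/2)^(106/39) ≈ 0.1520.
C₀ = D/Vd = 2140/102 ≈ 20.980 mg/L.
Before the 4th dose, 3 doses have been given. Superposition: Cmin = C₀·(f + f² + … + f^3).
≈ 20.980 × (0.1520 + 0.0231 + 0.0035) ≈ 20.980 × 0.1786 ≈ 3.747 mg/L.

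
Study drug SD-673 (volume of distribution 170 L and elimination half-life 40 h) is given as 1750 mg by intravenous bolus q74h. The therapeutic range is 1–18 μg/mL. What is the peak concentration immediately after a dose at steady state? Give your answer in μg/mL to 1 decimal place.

Over one 74-h interval, 74/40 ≈ 1.85 half-lives elapse, leaving f ≈ 0.2774 of each dose.
Accumulation ratio R = 1/(1 − f) ≈ 1/0.7226 ≈ 1.3839.
Each bolus raises the concentration by D/Vd = 1750/170 ≈ 10.294 μg/mL.
Cmax,ss = C₀/(1 − f) ≈ 10.294/0.7226 ≈ 14.246 μg/mL.
Peak 14.2 μg/mL vs MTC 18 μg/mL: below toxic threshold.

14.2 μg/mL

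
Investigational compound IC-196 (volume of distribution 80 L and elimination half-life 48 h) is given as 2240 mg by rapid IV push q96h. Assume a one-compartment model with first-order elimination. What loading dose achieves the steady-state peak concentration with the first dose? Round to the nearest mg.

2987 mg

f = (1/2)^(96/48) ≈ 0.250000; accumulation ratio R = 1/(1−f) ≈ 1.33333.
Loading dose to hit Cmax,ss on first dose: D_load = D_maint·R ≈ 2240 × 1.33333 ≈ 2986.66 mg.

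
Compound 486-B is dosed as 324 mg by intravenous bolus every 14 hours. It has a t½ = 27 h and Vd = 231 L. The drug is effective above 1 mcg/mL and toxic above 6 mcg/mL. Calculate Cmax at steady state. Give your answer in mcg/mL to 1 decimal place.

4.6 mcg/mL

k = ln2/t½ = ln2/27 ≈ 0.025672 h⁻¹; fraction remaining f = e^(−kτ) = e^(−0.025672×14) ≈ 0.6981.
At steady state, accumulation factor R = 1/(1 − e^(−kτ)) ≈ 3.3124.
Each bolus raises the concentration by D/Vd = 324/231 ≈ 1.403 mcg/mL.
Steady-state peak Cmax,ss = C₀·R ≈ 1.403 × 3.3124 ≈ 4.647 mcg/mL.
Peak 4.6 mcg/mL vs MTC 6 mcg/mL: below toxic threshold.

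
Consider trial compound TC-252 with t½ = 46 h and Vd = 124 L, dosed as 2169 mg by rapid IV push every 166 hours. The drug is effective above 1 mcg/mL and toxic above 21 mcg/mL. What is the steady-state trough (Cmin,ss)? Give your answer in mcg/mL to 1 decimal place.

1.6 mcg/mL

k = ln2/t½ = ln2/46 ≈ 0.015068 h⁻¹; fraction remaining f = e^(−kτ) = e^(−0.015068×166) ≈ 0.0820.
Accumulation ratio R = 1/(1 − f) ≈ 1/0.9180 ≈ 1.0893.
Single-dose peak C₀ = D/Vd = 2169/124 ≈ 17.492 mcg/mL.
Steady-state peak Cmax,ss = C₀·R ≈ 17.492 × 1.0893 ≈ 19.054 mcg/mL.
One interval later, Cmin,ss = Cmax,ss·e^(−kτ) ≈ 19.054 × 0.0820 ≈ 1.562 mcg/mL.
Trough 1.6 mcg/mL vs MEC 1 mcg/mL: adequate.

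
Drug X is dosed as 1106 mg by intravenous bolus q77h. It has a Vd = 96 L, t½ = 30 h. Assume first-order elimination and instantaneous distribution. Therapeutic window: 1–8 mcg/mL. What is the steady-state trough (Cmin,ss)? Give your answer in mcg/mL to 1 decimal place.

Over one 77-h interval, 77/30 ≈ 2.5667 half-lives elapse, leaving f ≈ 0.1688 of each dose.
Each bolus raises the concentration by D/Vd = 1106/96 ≈ 11.521 mcg/mL.
Steady-state trough Cmin,ss = C₀·f/(1−f) ≈ 11.521 × 0.1688/0.8312 ≈ 2.340 mcg/mL.
Trough 2.3 mcg/mL vs MEC 1 mcg/mL: adequate.

2.3 mcg/mL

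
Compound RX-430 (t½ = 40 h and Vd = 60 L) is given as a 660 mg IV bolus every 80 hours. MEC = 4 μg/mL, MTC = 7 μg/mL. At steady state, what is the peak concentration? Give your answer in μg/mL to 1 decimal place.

14.7 μg/mL

τ = 80 h = 2 half-lives, so f = (1/2)^2 = 0.25.
Accumulation ratio R = 1/(1 − f) = 1/0.75 = 4/3.
Single-dose peak C₀ = D/Vd = 660/60 = 11 μg/mL.
Steady-state peak Cmax,ss = C₀·R = 11 × 4/3 ≈ 14.667 μg/mL.
Peak 14.7 μg/mL vs MTC 7 μg/mL: exceeds toxic threshold.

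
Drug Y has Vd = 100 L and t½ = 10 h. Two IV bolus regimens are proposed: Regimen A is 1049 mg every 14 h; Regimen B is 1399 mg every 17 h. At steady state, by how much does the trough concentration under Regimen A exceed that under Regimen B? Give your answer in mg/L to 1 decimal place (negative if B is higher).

0.2 mg/L

Regimen A: f = (1/2)^(14/10) ≈ 0.3789; Cmin,ss = (1049/100)·f/(1−f) ≈ 6.399 mg/L.
Regimen B: f = (1/2)^(17/10) ≈ 0.3078; Cmin,ss = (1399/100)·f/(1−f) ≈ 6.221 mg/L.
Difference ≈ 6.399 − 6.221 ≈ 0.178 mg/L.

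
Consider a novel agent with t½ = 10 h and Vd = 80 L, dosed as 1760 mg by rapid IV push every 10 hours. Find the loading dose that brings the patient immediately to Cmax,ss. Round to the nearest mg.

3520 mg

f = (1/2)^(10/10) ≈ 0.500000; accumulation ratio R = 1/(1−f) ≈ 2.00000.
Loading dose to hit Cmax,ss on first dose: D_load = D_maint·R ≈ 1760 × 2.00000 ≈ 3520.00 mg.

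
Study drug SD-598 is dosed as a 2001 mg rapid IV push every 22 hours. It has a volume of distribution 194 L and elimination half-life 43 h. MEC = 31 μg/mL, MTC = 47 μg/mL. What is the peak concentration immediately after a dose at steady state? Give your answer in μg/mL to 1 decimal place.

k = ln2/t½ = ln2/43 ≈ 0.016120 h⁻¹; fraction remaining f = e^(−kτ) = e^(−0.016120×22) ≈ 0.7014.
At steady state, accumulation factor R = 1/(1 − e^(−kτ)) ≈ 3.3490.
Single-dose peak C₀ = D/Vd = 2001/194 ≈ 10.314 μg/mL.
Steady-state peak Cmax,ss = C₀·R ≈ 10.314 × 3.3490 ≈ 34.542 μg/mL.
Peak 34.5 μg/mL vs MTC 47 μg/mL: below toxic threshold.

34.5 μg/mL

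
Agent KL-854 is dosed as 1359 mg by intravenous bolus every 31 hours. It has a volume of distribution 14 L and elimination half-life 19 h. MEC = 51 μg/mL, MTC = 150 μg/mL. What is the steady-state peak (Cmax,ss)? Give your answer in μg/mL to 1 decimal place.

k = ln2/t½ = ln2/19 ≈ 0.036481 h⁻¹; fraction remaining f = e^(−kτ) = e^(−0.036481×31) ≈ 0.3227.
At steady state, accumulation factor R = 1/(1 − e^(−kτ)) ≈ 1.4765.
Single-dose peak C₀ = D/Vd = 1359/14 ≈ 97.071 μg/mL.
Steady-state peak Cmax,ss = C₀·R ≈ 97.071 × 1.4765 ≈ 143.325 μg/mL.
Peak 143.3 μg/mL vs MTC 150 μg/mL: below toxic threshold.

143.3 μg/mL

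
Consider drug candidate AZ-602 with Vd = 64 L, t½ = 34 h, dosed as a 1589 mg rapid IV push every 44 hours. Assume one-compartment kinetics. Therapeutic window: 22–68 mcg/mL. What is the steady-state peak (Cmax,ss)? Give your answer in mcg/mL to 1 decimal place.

k = ln2/t½ = ln2/34 ≈ 0.020387 h⁻¹; fraction remaining f = e^(−kτ) = e^(−0.020387×44) ≈ 0.4078.
At steady state, accumulation factor R = 1/(1 − e^(−kτ)) ≈ 1.6886.
Each bolus raises the concentration by D/Vd = 1589/64 ≈ 24.828 mcg/mL.
Cmax,ss = C₀/(1 − f) ≈ 24.828/0.5922 ≈ 41.925 mcg/mL.
Peak 41.9 mcg/mL vs MTC 68 mcg/mL: below toxic threshold.

41.9 mcg/mL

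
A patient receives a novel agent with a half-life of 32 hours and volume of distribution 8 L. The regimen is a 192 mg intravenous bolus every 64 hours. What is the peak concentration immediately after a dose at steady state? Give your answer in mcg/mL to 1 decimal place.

τ = 64 h = 2 half-lives, so f = (1/2)^2 = 0.25.
At steady state, R = 1/(1 − 0.25) = 4/3.
Single-dose peak C₀ = D/Vd = 192/8 = 24 mcg/mL.
Steady-state peak Cmax,ss = C₀·R = 24 × 4/3 ≈ 32.000 mcg/mL.

32.0 mcg/mL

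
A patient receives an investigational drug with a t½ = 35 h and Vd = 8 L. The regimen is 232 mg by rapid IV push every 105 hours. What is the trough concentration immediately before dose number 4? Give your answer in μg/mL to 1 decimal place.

f = (1/2)^(τ/t½) = (1/2)^(105/35) ≈ 0.1250.
C₀ = D/Vd = 232/8 ≈ 29.000 μg/mL.
Before the 4th dose, 3 doses have been given. Superposition: Cmin = C₀·(f + f² + … + f^3).
≈ 29.000 × (0.1250 + 0.0156 + 0.0020) ≈ 29.000 × 0.1426 ≈ 4.135 μg/mL.

4.1 μg/mL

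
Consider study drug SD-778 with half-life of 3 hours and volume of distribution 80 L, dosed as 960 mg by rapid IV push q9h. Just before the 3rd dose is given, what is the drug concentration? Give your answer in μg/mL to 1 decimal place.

1.7 μg/mL

f = (1/2)^(τ/t½) = (1/2)^(9/3) ≈ 0.1250.
C₀ = D/Vd = 960/80 ≈ 12.000 μg/mL.
Before the 3rd dose, 2 doses have been given. Superposition: Cmin = C₀·(f + f²).
≈ 12.000 × (0.1250 + 0.0156) ≈ 12.000 × 0.1406 ≈ 1.687 μg/mL.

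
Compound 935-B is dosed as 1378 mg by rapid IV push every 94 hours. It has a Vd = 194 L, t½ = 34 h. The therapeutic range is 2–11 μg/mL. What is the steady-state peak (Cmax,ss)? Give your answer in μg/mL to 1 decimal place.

k = ln2/t½ = ln2/34 ≈ 0.020387 h⁻¹; fraction remaining f = e^(−kτ) = e^(−0.020387×94) ≈ 0.1471.
Accumulation ratio R = 1/(1 − f) ≈ 1/0.8529 ≈ 1.1725.
Single-dose peak C₀ = D/Vd = 1378/194 ≈ 7.103 μg/mL.
Steady-state peak Cmax,ss = C₀·R ≈ 7.103 × 1.1725 ≈ 8.328 μg/mL.
Peak 8.3 μg/mL vs MTC 11 μg/mL: below toxic threshold.

8.3 μg/mL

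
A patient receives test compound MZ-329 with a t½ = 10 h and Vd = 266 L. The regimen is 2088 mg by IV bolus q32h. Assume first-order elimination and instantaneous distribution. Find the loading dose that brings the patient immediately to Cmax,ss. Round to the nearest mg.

f = (1/2)^(32/10) ≈ 0.108819; accumulation ratio R = 1/(1−f) ≈ 1.12211.
Loading dose to hit Cmax,ss on first dose: D_load = D_maint·R ≈ 2088 × 1.12211 ≈ 2342.97 mg.

2343 mg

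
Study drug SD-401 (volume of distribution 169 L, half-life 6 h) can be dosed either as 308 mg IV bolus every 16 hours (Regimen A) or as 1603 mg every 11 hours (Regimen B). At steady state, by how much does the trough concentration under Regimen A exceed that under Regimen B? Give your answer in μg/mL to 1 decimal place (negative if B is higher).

-3.4 μg/mL

Regimen A: f = (1/2)^(16/6) ≈ 0.1575; Cmin,ss = (308/169)·f/(1−f) ≈ 0.341 μg/mL.
Regimen B: f = (1/2)^(11/6) ≈ 0.2806; Cmin,ss = (1603/169)·f/(1−f) ≈ 3.700 μg/mL.
Difference ≈ 0.341 − 3.700 ≈ -3.359 μg/mL.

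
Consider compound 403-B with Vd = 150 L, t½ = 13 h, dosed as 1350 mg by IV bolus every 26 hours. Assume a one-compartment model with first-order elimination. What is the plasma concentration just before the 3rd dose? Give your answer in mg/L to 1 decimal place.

2.8 mg/L

f = (1/2)^(τ/t½) = (1/2)^(26/13) ≈ 0.2500.
C₀ = D/Vd = 1350/150 ≈ 9.000 mg/L.
Before the 3rd dose, 2 doses have been given. Superposition: Cmin = C₀·(f + f²).
≈ 9.000 × (0.2500 + 0.0625) ≈ 9.000 × 0.3125 ≈ 2.812 mg/L.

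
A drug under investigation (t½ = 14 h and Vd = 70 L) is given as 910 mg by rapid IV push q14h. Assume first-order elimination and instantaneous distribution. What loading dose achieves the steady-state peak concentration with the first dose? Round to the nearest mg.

1820 mg

f = (1/2)^(14/14) ≈ 0.500000; accumulation ratio R = 1/(1−f) ≈ 2.00000.
Loading dose to hit Cmax,ss on first dose: D_load = D_maint·R ≈ 910 × 2.00000 ≈ 1820.00 mg.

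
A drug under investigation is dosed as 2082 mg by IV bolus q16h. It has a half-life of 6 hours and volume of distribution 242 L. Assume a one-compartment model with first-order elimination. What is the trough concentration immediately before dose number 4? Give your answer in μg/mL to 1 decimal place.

1.6 μg/mL

f = (1/2)^(τ/t½) = (1/2)^(16/6) ≈ 0.1575.
C₀ = D/Vd = 2082/242 ≈ 8.603 μg/mL.
Before the 4th dose, 3 doses have been given. Superposition: Cmin = C₀·(f + f² + … + f^3).
≈ 8.603 × (0.1575 + 0.0248 + 0.0039) ≈ 8.603 × 0.1862 ≈ 1.602 μg/mL.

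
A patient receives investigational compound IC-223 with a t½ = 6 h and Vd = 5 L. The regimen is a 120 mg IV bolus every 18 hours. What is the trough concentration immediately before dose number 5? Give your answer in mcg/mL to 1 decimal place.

f = (1/2)^(τ/t½) = (1/2)^(18/6) ≈ 0.1250.
C₀ = D/Vd = 120/5 ≈ 24.000 mcg/mL.
Before the 5th dose, 4 doses have been given. Superposition: Cmin = C₀·(f + f² + … + f^4).
≈ 24.000 × (0.1250 + 0.0156 + 0.0020 + 0.0002) ≈ 24.000 × 0.1428 ≈ 3.427 mcg/mL.

3.4 mcg/mL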